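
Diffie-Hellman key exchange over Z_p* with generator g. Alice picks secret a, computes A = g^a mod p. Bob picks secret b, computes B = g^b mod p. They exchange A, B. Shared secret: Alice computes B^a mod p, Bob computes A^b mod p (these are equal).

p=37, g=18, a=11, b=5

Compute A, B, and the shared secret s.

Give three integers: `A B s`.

Answer: 17 15 19

Derivation:
A = 18^11 mod 37  (bits of 11 = 1011)
  bit 0 = 1: r = r^2 * 18 mod 37 = 1^2 * 18 = 1*18 = 18
  bit 1 = 0: r = r^2 mod 37 = 18^2 = 28
  bit 2 = 1: r = r^2 * 18 mod 37 = 28^2 * 18 = 7*18 = 15
  bit 3 = 1: r = r^2 * 18 mod 37 = 15^2 * 18 = 3*18 = 17
  -> A = 17
B = 18^5 mod 37  (bits of 5 = 101)
  bit 0 = 1: r = r^2 * 18 mod 37 = 1^2 * 18 = 1*18 = 18
  bit 1 = 0: r = r^2 mod 37 = 18^2 = 28
  bit 2 = 1: r = r^2 * 18 mod 37 = 28^2 * 18 = 7*18 = 15
  -> B = 15
s = B^a = 15^11 mod 37  (bits of 11 = 1011)
  bit 0 = 1: r = r^2 * 15 mod 37 = 1^2 * 15 = 1*15 = 15
  bit 1 = 0: r = r^2 mod 37 = 15^2 = 3
  bit 2 = 1: r = r^2 * 15 mod 37 = 3^2 * 15 = 9*15 = 24
  bit 3 = 1: r = r^2 * 15 mod 37 = 24^2 * 15 = 21*15 = 19
  -> s = B^a = 19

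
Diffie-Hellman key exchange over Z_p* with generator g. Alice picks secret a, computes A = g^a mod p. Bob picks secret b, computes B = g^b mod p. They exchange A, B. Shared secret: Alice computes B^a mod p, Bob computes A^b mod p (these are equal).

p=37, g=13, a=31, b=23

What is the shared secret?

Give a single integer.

A = 13^31 mod 37  (bits of 31 = 11111)
  bit 0 = 1: r = r^2 * 13 mod 37 = 1^2 * 13 = 1*13 = 13
  bit 1 = 1: r = r^2 * 13 mod 37 = 13^2 * 13 = 21*13 = 14
  bit 2 = 1: r = r^2 * 13 mod 37 = 14^2 * 13 = 11*13 = 32
  bit 3 = 1: r = r^2 * 13 mod 37 = 32^2 * 13 = 25*13 = 29
  bit 4 = 1: r = r^2 * 13 mod 37 = 29^2 * 13 = 27*13 = 18
  -> A = 18
B = 13^23 mod 37  (bits of 23 = 10111)
  bit 0 = 1: r = r^2 * 13 mod 37 = 1^2 * 13 = 1*13 = 13
  bit 1 = 0: r = r^2 mod 37 = 13^2 = 21
  bit 2 = 1: r = r^2 * 13 mod 37 = 21^2 * 13 = 34*13 = 35
  bit 3 = 1: r = r^2 * 13 mod 37 = 35^2 * 13 = 4*13 = 15
  bit 4 = 1: r = r^2 * 13 mod 37 = 15^2 * 13 = 3*13 = 2
  -> B = 2
s = B^a = 2^31 mod 37  (bits of 31 = 11111)
  bit 0 = 1: r = r^2 * 2 mod 37 = 1^2 * 2 = 1*2 = 2
  bit 1 = 1: r = r^2 * 2 mod 37 = 2^2 * 2 = 4*2 = 8
  bit 2 = 1: r = r^2 * 2 mod 37 = 8^2 * 2 = 27*2 = 17
  bit 3 = 1: r = r^2 * 2 mod 37 = 17^2 * 2 = 30*2 = 23
  bit 4 = 1: r = r^2 * 2 mod 37 = 23^2 * 2 = 11*2 = 22
  -> s = B^a = 22

Answer: 22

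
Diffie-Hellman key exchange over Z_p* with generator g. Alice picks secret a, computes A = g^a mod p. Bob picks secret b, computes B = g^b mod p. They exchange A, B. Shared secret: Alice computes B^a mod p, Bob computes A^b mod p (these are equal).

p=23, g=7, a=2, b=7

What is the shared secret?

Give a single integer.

A = 7^2 mod 23  (bits of 2 = 10)
  bit 0 = 1: r = r^2 * 7 mod 23 = 1^2 * 7 = 1*7 = 7
  bit 1 = 0: r = r^2 mod 23 = 7^2 = 3
  -> A = 3
B = 7^7 mod 23  (bits of 7 = 111)
  bit 0 = 1: r = r^2 * 7 mod 23 = 1^2 * 7 = 1*7 = 7
  bit 1 = 1: r = r^2 * 7 mod 23 = 7^2 * 7 = 3*7 = 21
  bit 2 = 1: r = r^2 * 7 mod 23 = 21^2 * 7 = 4*7 = 5
  -> B = 5
s = B^a = 5^2 mod 23  (bits of 2 = 10)
  bit 0 = 1: r = r^2 * 5 mod 23 = 1^2 * 5 = 1*5 = 5
  bit 1 = 0: r = r^2 mod 23 = 5^2 = 2
  -> s = B^a = 2

Answer: 2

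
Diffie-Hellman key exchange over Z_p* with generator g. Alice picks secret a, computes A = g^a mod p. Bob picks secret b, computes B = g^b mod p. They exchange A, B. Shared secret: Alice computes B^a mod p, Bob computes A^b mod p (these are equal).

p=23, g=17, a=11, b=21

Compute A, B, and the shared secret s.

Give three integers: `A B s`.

A = 17^11 mod 23  (bits of 11 = 1011)
  bit 0 = 1: r = r^2 * 17 mod 23 = 1^2 * 17 = 1*17 = 17
  bit 1 = 0: r = r^2 mod 23 = 17^2 = 13
  bit 2 = 1: r = r^2 * 17 mod 23 = 13^2 * 17 = 8*17 = 21
  bit 3 = 1: r = r^2 * 17 mod 23 = 21^2 * 17 = 4*17 = 22
  -> A = 22
B = 17^21 mod 23  (bits of 21 = 10101)
  bit 0 = 1: r = r^2 * 17 mod 23 = 1^2 * 17 = 1*17 = 17
  bit 1 = 0: r = r^2 mod 23 = 17^2 = 13
  bit 2 = 1: r = r^2 * 17 mod 23 = 13^2 * 17 = 8*17 = 21
  bit 3 = 0: r = r^2 mod 23 = 21^2 = 4
  bit 4 = 1: r = r^2 * 17 mod 23 = 4^2 * 17 = 16*17 = 19
  -> B = 19
s = B^a = 19^11 mod 23  (bits of 11 = 1011)
  bit 0 = 1: r = r^2 * 19 mod 23 = 1^2 * 19 = 1*19 = 19
  bit 1 = 0: r = r^2 mod 23 = 19^2 = 16
  bit 2 = 1: r = r^2 * 19 mod 23 = 16^2 * 19 = 3*19 = 11
  bit 3 = 1: r = r^2 * 19 mod 23 = 11^2 * 19 = 6*19 = 22
  -> s = B^a = 22

Answer: 22 19 22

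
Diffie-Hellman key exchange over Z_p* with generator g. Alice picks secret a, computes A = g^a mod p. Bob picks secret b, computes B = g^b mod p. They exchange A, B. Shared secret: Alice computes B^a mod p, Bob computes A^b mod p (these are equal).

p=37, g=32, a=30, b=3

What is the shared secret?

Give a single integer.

Answer: 36

Derivation:
A = 32^30 mod 37  (bits of 30 = 11110)
  bit 0 = 1: r = r^2 * 32 mod 37 = 1^2 * 32 = 1*32 = 32
  bit 1 = 1: r = r^2 * 32 mod 37 = 32^2 * 32 = 25*32 = 23
  bit 2 = 1: r = r^2 * 32 mod 37 = 23^2 * 32 = 11*32 = 19
  bit 3 = 1: r = r^2 * 32 mod 37 = 19^2 * 32 = 28*32 = 8
  bit 4 = 0: r = r^2 mod 37 = 8^2 = 27
  -> A = 27
B = 32^3 mod 37  (bits of 3 = 11)
  bit 0 = 1: r = r^2 * 32 mod 37 = 1^2 * 32 = 1*32 = 32
  bit 1 = 1: r = r^2 * 32 mod 37 = 32^2 * 32 = 25*32 = 23
  -> B = 23
s = B^a = 23^30 mod 37  (bits of 30 = 11110)
  bit 0 = 1: r = r^2 * 23 mod 37 = 1^2 * 23 = 1*23 = 23
  bit 1 = 1: r = r^2 * 23 mod 37 = 23^2 * 23 = 11*23 = 31
  bit 2 = 1: r = r^2 * 23 mod 37 = 31^2 * 23 = 36*23 = 14
  bit 3 = 1: r = r^2 * 23 mod 37 = 14^2 * 23 = 11*23 = 31
  bit 4 = 0: r = r^2 mod 37 = 31^2 = 36
  -> s = B^a = 36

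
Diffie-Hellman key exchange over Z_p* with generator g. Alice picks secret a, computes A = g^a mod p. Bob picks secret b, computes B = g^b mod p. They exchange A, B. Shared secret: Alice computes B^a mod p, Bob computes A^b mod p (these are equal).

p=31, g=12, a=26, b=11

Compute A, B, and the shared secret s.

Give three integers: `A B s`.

Answer: 10 21 19

Derivation:
A = 12^26 mod 31  (bits of 26 = 11010)
  bit 0 = 1: r = r^2 * 12 mod 31 = 1^2 * 12 = 1*12 = 12
  bit 1 = 1: r = r^2 * 12 mod 31 = 12^2 * 12 = 20*12 = 23
  bit 2 = 0: r = r^2 mod 31 = 23^2 = 2
  bit 3 = 1: r = r^2 * 12 mod 31 = 2^2 * 12 = 4*12 = 17
  bit 4 = 0: r = r^2 mod 31 = 17^2 = 10
  -> A = 10
B = 12^11 mod 31  (bits of 11 = 1011)
  bit 0 = 1: r = r^2 * 12 mod 31 = 1^2 * 12 = 1*12 = 12
  bit 1 = 0: r = r^2 mod 31 = 12^2 = 20
  bit 2 = 1: r = r^2 * 12 mod 31 = 20^2 * 12 = 28*12 = 26
  bit 3 = 1: r = r^2 * 12 mod 31 = 26^2 * 12 = 25*12 = 21
  -> B = 21
s = B^a = 21^26 mod 31  (bits of 26 = 11010)
  bit 0 = 1: r = r^2 * 21 mod 31 = 1^2 * 21 = 1*21 = 21
  bit 1 = 1: r = r^2 * 21 mod 31 = 21^2 * 21 = 7*21 = 23
  bit 2 = 0: r = r^2 mod 31 = 23^2 = 2
  bit 3 = 1: r = r^2 * 21 mod 31 = 2^2 * 21 = 4*21 = 22
  bit 4 = 0: r = r^2 mod 31 = 22^2 = 19
  -> s = B^a = 19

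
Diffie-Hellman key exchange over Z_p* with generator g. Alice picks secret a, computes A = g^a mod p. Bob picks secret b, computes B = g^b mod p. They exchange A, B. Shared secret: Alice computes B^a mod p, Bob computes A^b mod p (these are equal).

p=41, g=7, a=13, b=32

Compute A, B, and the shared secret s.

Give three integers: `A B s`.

Answer: 12 10 16

Derivation:
A = 7^13 mod 41  (bits of 13 = 1101)
  bit 0 = 1: r = r^2 * 7 mod 41 = 1^2 * 7 = 1*7 = 7
  bit 1 = 1: r = r^2 * 7 mod 41 = 7^2 * 7 = 8*7 = 15
  bit 2 = 0: r = r^2 mod 41 = 15^2 = 20
  bit 3 = 1: r = r^2 * 7 mod 41 = 20^2 * 7 = 31*7 = 12
  -> A = 12
B = 7^32 mod 41  (bits of 32 = 100000)
  bit 0 = 1: r = r^2 * 7 mod 41 = 1^2 * 7 = 1*7 = 7
  bit 1 = 0: r = r^2 mod 41 = 7^2 = 8
  bit 2 = 0: r = r^2 mod 41 = 8^2 = 23
  bit 3 = 0: r = r^2 mod 41 = 23^2 = 37
  bit 4 = 0: r = r^2 mod 41 = 37^2 = 16
  bit 5 = 0: r = r^2 mod 41 = 16^2 = 10
  -> B = 10
s = B^a = 10^13 mod 41  (bits of 13 = 1101)
  bit 0 = 1: r = r^2 * 10 mod 41 = 1^2 * 10 = 1*10 = 10
  bit 1 = 1: r = r^2 * 10 mod 41 = 10^2 * 10 = 18*10 = 16
  bit 2 = 0: r = r^2 mod 41 = 16^2 = 10
  bit 3 = 1: r = r^2 * 10 mod 41 = 10^2 * 10 = 18*10 = 16
  -> s = B^a = 16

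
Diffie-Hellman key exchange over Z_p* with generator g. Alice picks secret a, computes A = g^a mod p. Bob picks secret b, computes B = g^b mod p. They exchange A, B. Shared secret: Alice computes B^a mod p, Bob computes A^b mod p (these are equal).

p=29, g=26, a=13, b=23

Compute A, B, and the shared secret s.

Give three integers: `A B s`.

A = 26^13 mod 29  (bits of 13 = 1101)
  bit 0 = 1: r = r^2 * 26 mod 29 = 1^2 * 26 = 1*26 = 26
  bit 1 = 1: r = r^2 * 26 mod 29 = 26^2 * 26 = 9*26 = 2
  bit 2 = 0: r = r^2 mod 29 = 2^2 = 4
  bit 3 = 1: r = r^2 * 26 mod 29 = 4^2 * 26 = 16*26 = 10
  -> A = 10
B = 26^23 mod 29  (bits of 23 = 10111)
  bit 0 = 1: r = r^2 * 26 mod 29 = 1^2 * 26 = 1*26 = 26
  bit 1 = 0: r = r^2 mod 29 = 26^2 = 9
  bit 2 = 1: r = r^2 * 26 mod 29 = 9^2 * 26 = 23*26 = 18
  bit 3 = 1: r = r^2 * 26 mod 29 = 18^2 * 26 = 5*26 = 14
  bit 4 = 1: r = r^2 * 26 mod 29 = 14^2 * 26 = 22*26 = 21
  -> B = 21
s = B^a = 21^13 mod 29  (bits of 13 = 1101)
  bit 0 = 1: r = r^2 * 21 mod 29 = 1^2 * 21 = 1*21 = 21
  bit 1 = 1: r = r^2 * 21 mod 29 = 21^2 * 21 = 6*21 = 10
  bit 2 = 0: r = r^2 mod 29 = 10^2 = 13
  bit 3 = 1: r = r^2 * 21 mod 29 = 13^2 * 21 = 24*21 = 11
  -> s = B^a = 11

Answer: 10 21 11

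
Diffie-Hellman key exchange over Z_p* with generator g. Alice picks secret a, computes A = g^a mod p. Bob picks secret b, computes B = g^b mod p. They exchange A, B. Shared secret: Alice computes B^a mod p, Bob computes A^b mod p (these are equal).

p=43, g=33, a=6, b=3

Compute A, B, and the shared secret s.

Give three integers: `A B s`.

A = 33^6 mod 43  (bits of 6 = 110)
  bit 0 = 1: r = r^2 * 33 mod 43 = 1^2 * 33 = 1*33 = 33
  bit 1 = 1: r = r^2 * 33 mod 43 = 33^2 * 33 = 14*33 = 32
  bit 2 = 0: r = r^2 mod 43 = 32^2 = 35
  -> A = 35
B = 33^3 mod 43  (bits of 3 = 11)
  bit 0 = 1: r = r^2 * 33 mod 43 = 1^2 * 33 = 1*33 = 33
  bit 1 = 1: r = r^2 * 33 mod 43 = 33^2 * 33 = 14*33 = 32
  -> B = 32
s = B^a = 32^6 mod 43  (bits of 6 = 110)
  bit 0 = 1: r = r^2 * 32 mod 43 = 1^2 * 32 = 1*32 = 32
  bit 1 = 1: r = r^2 * 32 mod 43 = 32^2 * 32 = 35*32 = 2
  bit 2 = 0: r = r^2 mod 43 = 2^2 = 4
  -> s = B^a = 4

Answer: 35 32 4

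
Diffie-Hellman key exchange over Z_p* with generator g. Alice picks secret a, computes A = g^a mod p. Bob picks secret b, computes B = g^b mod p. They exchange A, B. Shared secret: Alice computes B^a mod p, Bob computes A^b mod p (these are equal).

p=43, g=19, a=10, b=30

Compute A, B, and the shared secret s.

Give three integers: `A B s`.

A = 19^10 mod 43  (bits of 10 = 1010)
  bit 0 = 1: r = r^2 * 19 mod 43 = 1^2 * 19 = 1*19 = 19
  bit 1 = 0: r = r^2 mod 43 = 19^2 = 17
  bit 2 = 1: r = r^2 * 19 mod 43 = 17^2 * 19 = 31*19 = 30
  bit 3 = 0: r = r^2 mod 43 = 30^2 = 40
  -> A = 40
B = 19^30 mod 43  (bits of 30 = 11110)
  bit 0 = 1: r = r^2 * 19 mod 43 = 1^2 * 19 = 1*19 = 19
  bit 1 = 1: r = r^2 * 19 mod 43 = 19^2 * 19 = 17*19 = 22
  bit 2 = 1: r = r^2 * 19 mod 43 = 22^2 * 19 = 11*19 = 37
  bit 3 = 1: r = r^2 * 19 mod 43 = 37^2 * 19 = 36*19 = 39
  bit 4 = 0: r = r^2 mod 43 = 39^2 = 16
  -> B = 16
s = B^a = 16^10 mod 43  (bits of 10 = 1010)
  bit 0 = 1: r = r^2 * 16 mod 43 = 1^2 * 16 = 1*16 = 16
  bit 1 = 0: r = r^2 mod 43 = 16^2 = 41
  bit 2 = 1: r = r^2 * 16 mod 43 = 41^2 * 16 = 4*16 = 21
  bit 3 = 0: r = r^2 mod 43 = 21^2 = 11
  -> s = B^a = 11

Answer: 40 16 11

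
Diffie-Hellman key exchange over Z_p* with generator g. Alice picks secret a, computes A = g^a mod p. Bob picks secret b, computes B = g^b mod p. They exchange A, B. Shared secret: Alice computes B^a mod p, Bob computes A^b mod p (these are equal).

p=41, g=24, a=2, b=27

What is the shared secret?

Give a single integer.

A = 24^2 mod 41  (bits of 2 = 10)
  bit 0 = 1: r = r^2 * 24 mod 41 = 1^2 * 24 = 1*24 = 24
  bit 1 = 0: r = r^2 mod 41 = 24^2 = 2
  -> A = 2
B = 24^27 mod 41  (bits of 27 = 11011)
  bit 0 = 1: r = r^2 * 24 mod 41 = 1^2 * 24 = 1*24 = 24
  bit 1 = 1: r = r^2 * 24 mod 41 = 24^2 * 24 = 2*24 = 7
  bit 2 = 0: r = r^2 mod 41 = 7^2 = 8
  bit 3 = 1: r = r^2 * 24 mod 41 = 8^2 * 24 = 23*24 = 19
  bit 4 = 1: r = r^2 * 24 mod 41 = 19^2 * 24 = 33*24 = 13
  -> B = 13
s = B^a = 13^2 mod 41  (bits of 2 = 10)
  bit 0 = 1: r = r^2 * 13 mod 41 = 1^2 * 13 = 1*13 = 13
  bit 1 = 0: r = r^2 mod 41 = 13^2 = 5
  -> s = B^a = 5

Answer: 5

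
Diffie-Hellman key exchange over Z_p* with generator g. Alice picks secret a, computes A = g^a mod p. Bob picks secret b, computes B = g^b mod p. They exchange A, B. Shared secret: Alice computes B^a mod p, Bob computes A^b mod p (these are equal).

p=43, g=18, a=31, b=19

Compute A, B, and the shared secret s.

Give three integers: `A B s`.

Answer: 26 28 18

Derivation:
A = 18^31 mod 43  (bits of 31 = 11111)
  bit 0 = 1: r = r^2 * 18 mod 43 = 1^2 * 18 = 1*18 = 18
  bit 1 = 1: r = r^2 * 18 mod 43 = 18^2 * 18 = 23*18 = 27
  bit 2 = 1: r = r^2 * 18 mod 43 = 27^2 * 18 = 41*18 = 7
  bit 3 = 1: r = r^2 * 18 mod 43 = 7^2 * 18 = 6*18 = 22
  bit 4 = 1: r = r^2 * 18 mod 43 = 22^2 * 18 = 11*18 = 26
  -> A = 26
B = 18^19 mod 43  (bits of 19 = 10011)
  bit 0 = 1: r = r^2 * 18 mod 43 = 1^2 * 18 = 1*18 = 18
  bit 1 = 0: r = r^2 mod 43 = 18^2 = 23
  bit 2 = 0: r = r^2 mod 43 = 23^2 = 13
  bit 3 = 1: r = r^2 * 18 mod 43 = 13^2 * 18 = 40*18 = 32
  bit 4 = 1: r = r^2 * 18 mod 43 = 32^2 * 18 = 35*18 = 28
  -> B = 28
s = B^a = 28^31 mod 43  (bits of 31 = 11111)
  bit 0 = 1: r = r^2 * 28 mod 43 = 1^2 * 28 = 1*28 = 28
  bit 1 = 1: r = r^2 * 28 mod 43 = 28^2 * 28 = 10*28 = 22
  bit 2 = 1: r = r^2 * 28 mod 43 = 22^2 * 28 = 11*28 = 7
  bit 3 = 1: r = r^2 * 28 mod 43 = 7^2 * 28 = 6*28 = 39
  bit 4 = 1: r = r^2 * 28 mod 43 = 39^2 * 28 = 16*28 = 18
  -> s = B^a = 18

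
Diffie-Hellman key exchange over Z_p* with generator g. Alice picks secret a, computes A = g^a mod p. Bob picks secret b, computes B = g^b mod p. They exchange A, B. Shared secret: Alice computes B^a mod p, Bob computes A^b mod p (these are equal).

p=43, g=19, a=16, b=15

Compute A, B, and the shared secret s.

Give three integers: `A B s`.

A = 19^16 mod 43  (bits of 16 = 10000)
  bit 0 = 1: r = r^2 * 19 mod 43 = 1^2 * 19 = 1*19 = 19
  bit 1 = 0: r = r^2 mod 43 = 19^2 = 17
  bit 2 = 0: r = r^2 mod 43 = 17^2 = 31
  bit 3 = 0: r = r^2 mod 43 = 31^2 = 15
  bit 4 = 0: r = r^2 mod 43 = 15^2 = 10
  -> A = 10
B = 19^15 mod 43  (bits of 15 = 1111)
  bit 0 = 1: r = r^2 * 19 mod 43 = 1^2 * 19 = 1*19 = 19
  bit 1 = 1: r = r^2 * 19 mod 43 = 19^2 * 19 = 17*19 = 22
  bit 2 = 1: r = r^2 * 19 mod 43 = 22^2 * 19 = 11*19 = 37
  bit 3 = 1: r = r^2 * 19 mod 43 = 37^2 * 19 = 36*19 = 39
  -> B = 39
s = B^a = 39^16 mod 43  (bits of 16 = 10000)
  bit 0 = 1: r = r^2 * 39 mod 43 = 1^2 * 39 = 1*39 = 39
  bit 1 = 0: r = r^2 mod 43 = 39^2 = 16
  bit 2 = 0: r = r^2 mod 43 = 16^2 = 41
  bit 3 = 0: r = r^2 mod 43 = 41^2 = 4
  bit 4 = 0: r = r^2 mod 43 = 4^2 = 16
  -> s = B^a = 16

Answer: 10 39 16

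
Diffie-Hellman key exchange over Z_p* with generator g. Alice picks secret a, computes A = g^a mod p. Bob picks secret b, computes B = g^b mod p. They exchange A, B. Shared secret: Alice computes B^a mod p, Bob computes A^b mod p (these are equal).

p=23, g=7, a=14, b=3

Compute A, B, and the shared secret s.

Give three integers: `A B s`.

A = 7^14 mod 23  (bits of 14 = 1110)
  bit 0 = 1: r = r^2 * 7 mod 23 = 1^2 * 7 = 1*7 = 7
  bit 1 = 1: r = r^2 * 7 mod 23 = 7^2 * 7 = 3*7 = 21
  bit 2 = 1: r = r^2 * 7 mod 23 = 21^2 * 7 = 4*7 = 5
  bit 3 = 0: r = r^2 mod 23 = 5^2 = 2
  -> A = 2
B = 7^3 mod 23  (bits of 3 = 11)
  bit 0 = 1: r = r^2 * 7 mod 23 = 1^2 * 7 = 1*7 = 7
  bit 1 = 1: r = r^2 * 7 mod 23 = 7^2 * 7 = 3*7 = 21
  -> B = 21
s = B^a = 21^14 mod 23  (bits of 14 = 1110)
  bit 0 = 1: r = r^2 * 21 mod 23 = 1^2 * 21 = 1*21 = 21
  bit 1 = 1: r = r^2 * 21 mod 23 = 21^2 * 21 = 4*21 = 15
  bit 2 = 1: r = r^2 * 21 mod 23 = 15^2 * 21 = 18*21 = 10
  bit 3 = 0: r = r^2 mod 23 = 10^2 = 8
  -> s = B^a = 8

Answer: 2 21 8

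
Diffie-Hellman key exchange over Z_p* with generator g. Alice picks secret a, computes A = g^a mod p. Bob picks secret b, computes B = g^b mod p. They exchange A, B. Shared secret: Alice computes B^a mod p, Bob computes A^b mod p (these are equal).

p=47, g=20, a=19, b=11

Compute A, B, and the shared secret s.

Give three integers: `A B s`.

Answer: 43 30 23

Derivation:
A = 20^19 mod 47  (bits of 19 = 10011)
  bit 0 = 1: r = r^2 * 20 mod 47 = 1^2 * 20 = 1*20 = 20
  bit 1 = 0: r = r^2 mod 47 = 20^2 = 24
  bit 2 = 0: r = r^2 mod 47 = 24^2 = 12
  bit 3 = 1: r = r^2 * 20 mod 47 = 12^2 * 20 = 3*20 = 13
  bit 4 = 1: r = r^2 * 20 mod 47 = 13^2 * 20 = 28*20 = 43
  -> A = 43
B = 20^11 mod 47  (bits of 11 = 1011)
  bit 0 = 1: r = r^2 * 20 mod 47 = 1^2 * 20 = 1*20 = 20
  bit 1 = 0: r = r^2 mod 47 = 20^2 = 24
  bit 2 = 1: r = r^2 * 20 mod 47 = 24^2 * 20 = 12*20 = 5
  bit 3 = 1: r = r^2 * 20 mod 47 = 5^2 * 20 = 25*20 = 30
  -> B = 30
s = B^a = 30^19 mod 47  (bits of 19 = 10011)
  bit 0 = 1: r = r^2 * 30 mod 47 = 1^2 * 30 = 1*30 = 30
  bit 1 = 0: r = r^2 mod 47 = 30^2 = 7
  bit 2 = 0: r = r^2 mod 47 = 7^2 = 2
  bit 3 = 1: r = r^2 * 30 mod 47 = 2^2 * 30 = 4*30 = 26
  bit 4 = 1: r = r^2 * 30 mod 47 = 26^2 * 30 = 18*30 = 23
  -> s = B^a = 23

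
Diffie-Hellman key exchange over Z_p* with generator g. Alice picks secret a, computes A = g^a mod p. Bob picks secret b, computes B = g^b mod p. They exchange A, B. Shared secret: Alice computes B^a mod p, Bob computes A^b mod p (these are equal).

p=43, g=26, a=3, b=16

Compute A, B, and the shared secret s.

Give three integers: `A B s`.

A = 26^3 mod 43  (bits of 3 = 11)
  bit 0 = 1: r = r^2 * 26 mod 43 = 1^2 * 26 = 1*26 = 26
  bit 1 = 1: r = r^2 * 26 mod 43 = 26^2 * 26 = 31*26 = 32
  -> A = 32
B = 26^16 mod 43  (bits of 16 = 10000)
  bit 0 = 1: r = r^2 * 26 mod 43 = 1^2 * 26 = 1*26 = 26
  bit 1 = 0: r = r^2 mod 43 = 26^2 = 31
  bit 2 = 0: r = r^2 mod 43 = 31^2 = 15
  bit 3 = 0: r = r^2 mod 43 = 15^2 = 10
  bit 4 = 0: r = r^2 mod 43 = 10^2 = 14
  -> B = 14
s = B^a = 14^3 mod 43  (bits of 3 = 11)
  bit 0 = 1: r = r^2 * 14 mod 43 = 1^2 * 14 = 1*14 = 14
  bit 1 = 1: r = r^2 * 14 mod 43 = 14^2 * 14 = 24*14 = 35
  -> s = B^a = 35

Answer: 32 14 35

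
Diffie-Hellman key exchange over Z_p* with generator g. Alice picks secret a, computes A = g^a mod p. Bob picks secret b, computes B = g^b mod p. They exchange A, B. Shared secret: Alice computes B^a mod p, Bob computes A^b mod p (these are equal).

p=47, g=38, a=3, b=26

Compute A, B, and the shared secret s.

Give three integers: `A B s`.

A = 38^3 mod 47  (bits of 3 = 11)
  bit 0 = 1: r = r^2 * 38 mod 47 = 1^2 * 38 = 1*38 = 38
  bit 1 = 1: r = r^2 * 38 mod 47 = 38^2 * 38 = 34*38 = 23
  -> A = 23
B = 38^26 mod 47  (bits of 26 = 11010)
  bit 0 = 1: r = r^2 * 38 mod 47 = 1^2 * 38 = 1*38 = 38
  bit 1 = 1: r = r^2 * 38 mod 47 = 38^2 * 38 = 34*38 = 23
  bit 2 = 0: r = r^2 mod 47 = 23^2 = 12
  bit 3 = 1: r = r^2 * 38 mod 47 = 12^2 * 38 = 3*38 = 20
  bit 4 = 0: r = r^2 mod 47 = 20^2 = 24
  -> B = 24
s = B^a = 24^3 mod 47  (bits of 3 = 11)
  bit 0 = 1: r = r^2 * 24 mod 47 = 1^2 * 24 = 1*24 = 24
  bit 1 = 1: r = r^2 * 24 mod 47 = 24^2 * 24 = 12*24 = 6
  -> s = B^a = 6

Answer: 23 24 6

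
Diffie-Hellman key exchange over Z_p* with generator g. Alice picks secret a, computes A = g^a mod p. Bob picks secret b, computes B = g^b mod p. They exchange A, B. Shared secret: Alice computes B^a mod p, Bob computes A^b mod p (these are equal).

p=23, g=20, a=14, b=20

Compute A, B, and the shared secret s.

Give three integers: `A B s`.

Answer: 4 18 13

Derivation:
A = 20^14 mod 23  (bits of 14 = 1110)
  bit 0 = 1: r = r^2 * 20 mod 23 = 1^2 * 20 = 1*20 = 20
  bit 1 = 1: r = r^2 * 20 mod 23 = 20^2 * 20 = 9*20 = 19
  bit 2 = 1: r = r^2 * 20 mod 23 = 19^2 * 20 = 16*20 = 21
  bit 3 = 0: r = r^2 mod 23 = 21^2 = 4
  -> A = 4
B = 20^20 mod 23  (bits of 20 = 10100)
  bit 0 = 1: r = r^2 * 20 mod 23 = 1^2 * 20 = 1*20 = 20
  bit 1 = 0: r = r^2 mod 23 = 20^2 = 9
  bit 2 = 1: r = r^2 * 20 mod 23 = 9^2 * 20 = 12*20 = 10
  bit 3 = 0: r = r^2 mod 23 = 10^2 = 8
  bit 4 = 0: r = r^2 mod 23 = 8^2 = 18
  -> B = 18
s = B^a = 18^14 mod 23  (bits of 14 = 1110)
  bit 0 = 1: r = r^2 * 18 mod 23 = 1^2 * 18 = 1*18 = 18
  bit 1 = 1: r = r^2 * 18 mod 23 = 18^2 * 18 = 2*18 = 13
  bit 2 = 1: r = r^2 * 18 mod 23 = 13^2 * 18 = 8*18 = 6
  bit 3 = 0: r = r^2 mod 23 = 6^2 = 13
  -> s = B^a = 13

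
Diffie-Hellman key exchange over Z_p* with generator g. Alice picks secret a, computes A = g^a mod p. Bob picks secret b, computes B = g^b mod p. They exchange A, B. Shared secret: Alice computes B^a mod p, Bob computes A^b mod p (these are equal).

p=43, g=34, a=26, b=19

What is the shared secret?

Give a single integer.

Answer: 40

Derivation:
A = 34^26 mod 43  (bits of 26 = 11010)
  bit 0 = 1: r = r^2 * 34 mod 43 = 1^2 * 34 = 1*34 = 34
  bit 1 = 1: r = r^2 * 34 mod 43 = 34^2 * 34 = 38*34 = 2
  bit 2 = 0: r = r^2 mod 43 = 2^2 = 4
  bit 3 = 1: r = r^2 * 34 mod 43 = 4^2 * 34 = 16*34 = 28
  bit 4 = 0: r = r^2 mod 43 = 28^2 = 10
  -> A = 10
B = 34^19 mod 43  (bits of 19 = 10011)
  bit 0 = 1: r = r^2 * 34 mod 43 = 1^2 * 34 = 1*34 = 34
  bit 1 = 0: r = r^2 mod 43 = 34^2 = 38
  bit 2 = 0: r = r^2 mod 43 = 38^2 = 25
  bit 3 = 1: r = r^2 * 34 mod 43 = 25^2 * 34 = 23*34 = 8
  bit 4 = 1: r = r^2 * 34 mod 43 = 8^2 * 34 = 21*34 = 26
  -> B = 26
s = B^a = 26^26 mod 43  (bits of 26 = 11010)
  bit 0 = 1: r = r^2 * 26 mod 43 = 1^2 * 26 = 1*26 = 26
  bit 1 = 1: r = r^2 * 26 mod 43 = 26^2 * 26 = 31*26 = 32
  bit 2 = 0: r = r^2 mod 43 = 32^2 = 35
  bit 3 = 1: r = r^2 * 26 mod 43 = 35^2 * 26 = 21*26 = 30
  bit 4 = 0: r = r^2 mod 43 = 30^2 = 40
  -> s = B^a = 40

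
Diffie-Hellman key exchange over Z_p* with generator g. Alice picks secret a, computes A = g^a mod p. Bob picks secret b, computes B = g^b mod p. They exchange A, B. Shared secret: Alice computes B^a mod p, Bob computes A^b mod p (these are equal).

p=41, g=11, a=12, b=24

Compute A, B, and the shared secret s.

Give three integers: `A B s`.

Answer: 23 37 16

Derivation:
A = 11^12 mod 41  (bits of 12 = 1100)
  bit 0 = 1: r = r^2 * 11 mod 41 = 1^2 * 11 = 1*11 = 11
  bit 1 = 1: r = r^2 * 11 mod 41 = 11^2 * 11 = 39*11 = 19
  bit 2 = 0: r = r^2 mod 41 = 19^2 = 33
  bit 3 = 0: r = r^2 mod 41 = 33^2 = 23
  -> A = 23
B = 11^24 mod 41  (bits of 24 = 11000)
  bit 0 = 1: r = r^2 * 11 mod 41 = 1^2 * 11 = 1*11 = 11
  bit 1 = 1: r = r^2 * 11 mod 41 = 11^2 * 11 = 39*11 = 19
  bit 2 = 0: r = r^2 mod 41 = 19^2 = 33
  bit 3 = 0: r = r^2 mod 41 = 33^2 = 23
  bit 4 = 0: r = r^2 mod 41 = 23^2 = 37
  -> B = 37
s = B^a = 37^12 mod 41  (bits of 12 = 1100)
  bit 0 = 1: r = r^2 * 37 mod 41 = 1^2 * 37 = 1*37 = 37
  bit 1 = 1: r = r^2 * 37 mod 41 = 37^2 * 37 = 16*37 = 18
  bit 2 = 0: r = r^2 mod 41 = 18^2 = 37
  bit 3 = 0: r = r^2 mod 41 = 37^2 = 16
  -> s = B^a = 16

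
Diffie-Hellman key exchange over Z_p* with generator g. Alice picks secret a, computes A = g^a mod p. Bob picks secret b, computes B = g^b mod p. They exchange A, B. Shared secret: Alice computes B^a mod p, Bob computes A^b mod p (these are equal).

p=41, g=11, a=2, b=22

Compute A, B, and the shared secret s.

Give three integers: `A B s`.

Answer: 39 2 4

Derivation:
A = 11^2 mod 41  (bits of 2 = 10)
  bit 0 = 1: r = r^2 * 11 mod 41 = 1^2 * 11 = 1*11 = 11
  bit 1 = 0: r = r^2 mod 41 = 11^2 = 39
  -> A = 39
B = 11^22 mod 41  (bits of 22 = 10110)
  bit 0 = 1: r = r^2 * 11 mod 41 = 1^2 * 11 = 1*11 = 11
  bit 1 = 0: r = r^2 mod 41 = 11^2 = 39
  bit 2 = 1: r = r^2 * 11 mod 41 = 39^2 * 11 = 4*11 = 3
  bit 3 = 1: r = r^2 * 11 mod 41 = 3^2 * 11 = 9*11 = 17
  bit 4 = 0: r = r^2 mod 41 = 17^2 = 2
  -> B = 2
s = B^a = 2^2 mod 41  (bits of 2 = 10)
  bit 0 = 1: r = r^2 * 2 mod 41 = 1^2 * 2 = 1*2 = 2
  bit 1 = 0: r = r^2 mod 41 = 2^2 = 4
  -> s = B^a = 4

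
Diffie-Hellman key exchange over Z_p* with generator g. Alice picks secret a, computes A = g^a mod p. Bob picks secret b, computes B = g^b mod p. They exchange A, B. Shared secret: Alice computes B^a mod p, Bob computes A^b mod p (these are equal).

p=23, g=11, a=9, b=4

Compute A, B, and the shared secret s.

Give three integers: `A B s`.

A = 11^9 mod 23  (bits of 9 = 1001)
  bit 0 = 1: r = r^2 * 11 mod 23 = 1^2 * 11 = 1*11 = 11
  bit 1 = 0: r = r^2 mod 23 = 11^2 = 6
  bit 2 = 0: r = r^2 mod 23 = 6^2 = 13
  bit 3 = 1: r = r^2 * 11 mod 23 = 13^2 * 11 = 8*11 = 19
  -> A = 19
B = 11^4 mod 23  (bits of 4 = 100)
  bit 0 = 1: r = r^2 * 11 mod 23 = 1^2 * 11 = 1*11 = 11
  bit 1 = 0: r = r^2 mod 23 = 11^2 = 6
  bit 2 = 0: r = r^2 mod 23 = 6^2 = 13
  -> B = 13
s = B^a = 13^9 mod 23  (bits of 9 = 1001)
  bit 0 = 1: r = r^2 * 13 mod 23 = 1^2 * 13 = 1*13 = 13
  bit 1 = 0: r = r^2 mod 23 = 13^2 = 8
  bit 2 = 0: r = r^2 mod 23 = 8^2 = 18
  bit 3 = 1: r = r^2 * 13 mod 23 = 18^2 * 13 = 2*13 = 3
  -> s = B^a = 3

Answer: 19 13 3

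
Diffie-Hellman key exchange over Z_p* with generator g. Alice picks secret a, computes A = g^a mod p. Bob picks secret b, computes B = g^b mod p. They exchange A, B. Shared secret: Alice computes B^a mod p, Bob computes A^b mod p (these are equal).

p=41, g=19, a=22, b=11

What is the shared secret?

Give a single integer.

Answer: 33

Derivation:
A = 19^22 mod 41  (bits of 22 = 10110)
  bit 0 = 1: r = r^2 * 19 mod 41 = 1^2 * 19 = 1*19 = 19
  bit 1 = 0: r = r^2 mod 41 = 19^2 = 33
  bit 2 = 1: r = r^2 * 19 mod 41 = 33^2 * 19 = 23*19 = 27
  bit 3 = 1: r = r^2 * 19 mod 41 = 27^2 * 19 = 32*19 = 34
  bit 4 = 0: r = r^2 mod 41 = 34^2 = 8
  -> A = 8
B = 19^11 mod 41  (bits of 11 = 1011)
  bit 0 = 1: r = r^2 * 19 mod 41 = 1^2 * 19 = 1*19 = 19
  bit 1 = 0: r = r^2 mod 41 = 19^2 = 33
  bit 2 = 1: r = r^2 * 19 mod 41 = 33^2 * 19 = 23*19 = 27
  bit 3 = 1: r = r^2 * 19 mod 41 = 27^2 * 19 = 32*19 = 34
  -> B = 34
s = B^a = 34^22 mod 41  (bits of 22 = 10110)
  bit 0 = 1: r = r^2 * 34 mod 41 = 1^2 * 34 = 1*34 = 34
  bit 1 = 0: r = r^2 mod 41 = 34^2 = 8
  bit 2 = 1: r = r^2 * 34 mod 41 = 8^2 * 34 = 23*34 = 3
  bit 3 = 1: r = r^2 * 34 mod 41 = 3^2 * 34 = 9*34 = 19
  bit 4 = 0: r = r^2 mod 41 = 19^2 = 33
  -> s = B^a = 33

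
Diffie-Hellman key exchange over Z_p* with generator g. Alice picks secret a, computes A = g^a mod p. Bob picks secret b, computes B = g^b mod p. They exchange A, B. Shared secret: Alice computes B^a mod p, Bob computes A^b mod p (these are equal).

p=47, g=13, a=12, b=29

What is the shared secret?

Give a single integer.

Answer: 12

Derivation:
A = 13^12 mod 47  (bits of 12 = 1100)
  bit 0 = 1: r = r^2 * 13 mod 47 = 1^2 * 13 = 1*13 = 13
  bit 1 = 1: r = r^2 * 13 mod 47 = 13^2 * 13 = 28*13 = 35
  bit 2 = 0: r = r^2 mod 47 = 35^2 = 3
  bit 3 = 0: r = r^2 mod 47 = 3^2 = 9
  -> A = 9
B = 13^29 mod 47  (bits of 29 = 11101)
  bit 0 = 1: r = r^2 * 13 mod 47 = 1^2 * 13 = 1*13 = 13
  bit 1 = 1: r = r^2 * 13 mod 47 = 13^2 * 13 = 28*13 = 35
  bit 2 = 1: r = r^2 * 13 mod 47 = 35^2 * 13 = 3*13 = 39
  bit 3 = 0: r = r^2 mod 47 = 39^2 = 17
  bit 4 = 1: r = r^2 * 13 mod 47 = 17^2 * 13 = 7*13 = 44
  -> B = 44
s = B^a = 44^12 mod 47  (bits of 12 = 1100)
  bit 0 = 1: r = r^2 * 44 mod 47 = 1^2 * 44 = 1*44 = 44
  bit 1 = 1: r = r^2 * 44 mod 47 = 44^2 * 44 = 9*44 = 20
  bit 2 = 0: r = r^2 mod 47 = 20^2 = 24
  bit 3 = 0: r = r^2 mod 47 = 24^2 = 12
  -> s = B^a = 12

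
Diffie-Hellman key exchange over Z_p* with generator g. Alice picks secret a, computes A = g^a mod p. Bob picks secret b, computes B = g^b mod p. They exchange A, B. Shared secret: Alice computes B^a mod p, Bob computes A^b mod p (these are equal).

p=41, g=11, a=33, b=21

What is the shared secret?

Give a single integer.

Answer: 7

Derivation:
A = 11^33 mod 41  (bits of 33 = 100001)
  bit 0 = 1: r = r^2 * 11 mod 41 = 1^2 * 11 = 1*11 = 11
  bit 1 = 0: r = r^2 mod 41 = 11^2 = 39
  bit 2 = 0: r = r^2 mod 41 = 39^2 = 4
  bit 3 = 0: r = r^2 mod 41 = 4^2 = 16
  bit 4 = 0: r = r^2 mod 41 = 16^2 = 10
  bit 5 = 1: r = r^2 * 11 mod 41 = 10^2 * 11 = 18*11 = 34
  -> A = 34
B = 11^21 mod 41  (bits of 21 = 10101)
  bit 0 = 1: r = r^2 * 11 mod 41 = 1^2 * 11 = 1*11 = 11
  bit 1 = 0: r = r^2 mod 41 = 11^2 = 39
  bit 2 = 1: r = r^2 * 11 mod 41 = 39^2 * 11 = 4*11 = 3
  bit 3 = 0: r = r^2 mod 41 = 3^2 = 9
  bit 4 = 1: r = r^2 * 11 mod 41 = 9^2 * 11 = 40*11 = 30
  -> B = 30
s = B^a = 30^33 mod 41  (bits of 33 = 100001)
  bit 0 = 1: r = r^2 * 30 mod 41 = 1^2 * 30 = 1*30 = 30
  bit 1 = 0: r = r^2 mod 41 = 30^2 = 39
  bit 2 = 0: r = r^2 mod 41 = 39^2 = 4
  bit 3 = 0: r = r^2 mod 41 = 4^2 = 16
  bit 4 = 0: r = r^2 mod 41 = 16^2 = 10
  bit 5 = 1: r = r^2 * 30 mod 41 = 10^2 * 30 = 18*30 = 7
  -> s = B^a = 7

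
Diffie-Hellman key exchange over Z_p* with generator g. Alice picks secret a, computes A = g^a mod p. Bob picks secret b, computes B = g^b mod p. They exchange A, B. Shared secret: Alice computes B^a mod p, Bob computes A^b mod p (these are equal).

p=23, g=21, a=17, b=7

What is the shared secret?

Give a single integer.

A = 21^17 mod 23  (bits of 17 = 10001)
  bit 0 = 1: r = r^2 * 21 mod 23 = 1^2 * 21 = 1*21 = 21
  bit 1 = 0: r = r^2 mod 23 = 21^2 = 4
  bit 2 = 0: r = r^2 mod 23 = 4^2 = 16
  bit 3 = 0: r = r^2 mod 23 = 16^2 = 3
  bit 4 = 1: r = r^2 * 21 mod 23 = 3^2 * 21 = 9*21 = 5
  -> A = 5
B = 21^7 mod 23  (bits of 7 = 111)
  bit 0 = 1: r = r^2 * 21 mod 23 = 1^2 * 21 = 1*21 = 21
  bit 1 = 1: r = r^2 * 21 mod 23 = 21^2 * 21 = 4*21 = 15
  bit 2 = 1: r = r^2 * 21 mod 23 = 15^2 * 21 = 18*21 = 10
  -> B = 10
s = B^a = 10^17 mod 23  (bits of 17 = 10001)
  bit 0 = 1: r = r^2 * 10 mod 23 = 1^2 * 10 = 1*10 = 10
  bit 1 = 0: r = r^2 mod 23 = 10^2 = 8
  bit 2 = 0: r = r^2 mod 23 = 8^2 = 18
  bit 3 = 0: r = r^2 mod 23 = 18^2 = 2
  bit 4 = 1: r = r^2 * 10 mod 23 = 2^2 * 10 = 4*10 = 17
  -> s = B^a = 17

Answer: 17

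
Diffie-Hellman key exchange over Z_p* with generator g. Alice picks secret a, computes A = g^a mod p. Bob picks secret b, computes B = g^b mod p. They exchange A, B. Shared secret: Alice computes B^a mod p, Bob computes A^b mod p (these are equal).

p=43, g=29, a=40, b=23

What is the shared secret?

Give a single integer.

A = 29^40 mod 43  (bits of 40 = 101000)
  bit 0 = 1: r = r^2 * 29 mod 43 = 1^2 * 29 = 1*29 = 29
  bit 1 = 0: r = r^2 mod 43 = 29^2 = 24
  bit 2 = 1: r = r^2 * 29 mod 43 = 24^2 * 29 = 17*29 = 20
  bit 3 = 0: r = r^2 mod 43 = 20^2 = 13
  bit 4 = 0: r = r^2 mod 43 = 13^2 = 40
  bit 5 = 0: r = r^2 mod 43 = 40^2 = 9
  -> A = 9
B = 29^23 mod 43  (bits of 23 = 10111)
  bit 0 = 1: r = r^2 * 29 mod 43 = 1^2 * 29 = 1*29 = 29
  bit 1 = 0: r = r^2 mod 43 = 29^2 = 24
  bit 2 = 1: r = r^2 * 29 mod 43 = 24^2 * 29 = 17*29 = 20
  bit 3 = 1: r = r^2 * 29 mod 43 = 20^2 * 29 = 13*29 = 33
  bit 4 = 1: r = r^2 * 29 mod 43 = 33^2 * 29 = 14*29 = 19
  -> B = 19
s = B^a = 19^40 mod 43  (bits of 40 = 101000)
  bit 0 = 1: r = r^2 * 19 mod 43 = 1^2 * 19 = 1*19 = 19
  bit 1 = 0: r = r^2 mod 43 = 19^2 = 17
  bit 2 = 1: r = r^2 * 19 mod 43 = 17^2 * 19 = 31*19 = 30
  bit 3 = 0: r = r^2 mod 43 = 30^2 = 40
  bit 4 = 0: r = r^2 mod 43 = 40^2 = 9
  bit 5 = 0: r = r^2 mod 43 = 9^2 = 38
  -> s = B^a = 38

Answer: 38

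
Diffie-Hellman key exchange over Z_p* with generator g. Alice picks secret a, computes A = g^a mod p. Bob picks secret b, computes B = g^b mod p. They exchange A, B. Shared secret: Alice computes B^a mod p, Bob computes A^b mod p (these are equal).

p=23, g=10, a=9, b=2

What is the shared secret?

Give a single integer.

A = 10^9 mod 23  (bits of 9 = 1001)
  bit 0 = 1: r = r^2 * 10 mod 23 = 1^2 * 10 = 1*10 = 10
  bit 1 = 0: r = r^2 mod 23 = 10^2 = 8
  bit 2 = 0: r = r^2 mod 23 = 8^2 = 18
  bit 3 = 1: r = r^2 * 10 mod 23 = 18^2 * 10 = 2*10 = 20
  -> A = 20
B = 10^2 mod 23  (bits of 2 = 10)
  bit 0 = 1: r = r^2 * 10 mod 23 = 1^2 * 10 = 1*10 = 10
  bit 1 = 0: r = r^2 mod 23 = 10^2 = 8
  -> B = 8
s = B^a = 8^9 mod 23  (bits of 9 = 1001)
  bit 0 = 1: r = r^2 * 8 mod 23 = 1^2 * 8 = 1*8 = 8
  bit 1 = 0: r = r^2 mod 23 = 8^2 = 18
  bit 2 = 0: r = r^2 mod 23 = 18^2 = 2
  bit 3 = 1: r = r^2 * 8 mod 23 = 2^2 * 8 = 4*8 = 9
  -> s = B^a = 9

Answer: 9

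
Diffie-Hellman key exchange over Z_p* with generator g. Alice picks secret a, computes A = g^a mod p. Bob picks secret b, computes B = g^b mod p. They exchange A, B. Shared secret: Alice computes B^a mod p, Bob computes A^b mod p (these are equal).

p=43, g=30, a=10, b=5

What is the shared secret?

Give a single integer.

A = 30^10 mod 43  (bits of 10 = 1010)
  bit 0 = 1: r = r^2 * 30 mod 43 = 1^2 * 30 = 1*30 = 30
  bit 1 = 0: r = r^2 mod 43 = 30^2 = 40
  bit 2 = 1: r = r^2 * 30 mod 43 = 40^2 * 30 = 9*30 = 12
  bit 3 = 0: r = r^2 mod 43 = 12^2 = 15
  -> A = 15
B = 30^5 mod 43  (bits of 5 = 101)
  bit 0 = 1: r = r^2 * 30 mod 43 = 1^2 * 30 = 1*30 = 30
  bit 1 = 0: r = r^2 mod 43 = 30^2 = 40
  bit 2 = 1: r = r^2 * 30 mod 43 = 40^2 * 30 = 9*30 = 12
  -> B = 12
s = B^a = 12^10 mod 43  (bits of 10 = 1010)
  bit 0 = 1: r = r^2 * 12 mod 43 = 1^2 * 12 = 1*12 = 12
  bit 1 = 0: r = r^2 mod 43 = 12^2 = 15
  bit 2 = 1: r = r^2 * 12 mod 43 = 15^2 * 12 = 10*12 = 34
  bit 3 = 0: r = r^2 mod 43 = 34^2 = 38
  -> s = B^a = 38

Answer: 38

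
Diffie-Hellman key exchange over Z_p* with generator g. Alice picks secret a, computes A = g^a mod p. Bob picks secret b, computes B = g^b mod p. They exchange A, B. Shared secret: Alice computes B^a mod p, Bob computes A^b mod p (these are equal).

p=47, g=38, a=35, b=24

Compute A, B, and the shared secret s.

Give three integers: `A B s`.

A = 38^35 mod 47  (bits of 35 = 100011)
  bit 0 = 1: r = r^2 * 38 mod 47 = 1^2 * 38 = 1*38 = 38
  bit 1 = 0: r = r^2 mod 47 = 38^2 = 34
  bit 2 = 0: r = r^2 mod 47 = 34^2 = 28
  bit 3 = 0: r = r^2 mod 47 = 28^2 = 32
  bit 4 = 1: r = r^2 * 38 mod 47 = 32^2 * 38 = 37*38 = 43
  bit 5 = 1: r = r^2 * 38 mod 47 = 43^2 * 38 = 16*38 = 44
  -> A = 44
B = 38^24 mod 47  (bits of 24 = 11000)
  bit 0 = 1: r = r^2 * 38 mod 47 = 1^2 * 38 = 1*38 = 38
  bit 1 = 1: r = r^2 * 38 mod 47 = 38^2 * 38 = 34*38 = 23
  bit 2 = 0: r = r^2 mod 47 = 23^2 = 12
  bit 3 = 0: r = r^2 mod 47 = 12^2 = 3
  bit 4 = 0: r = r^2 mod 47 = 3^2 = 9
  -> B = 9
s = B^a = 9^35 mod 47  (bits of 35 = 100011)
  bit 0 = 1: r = r^2 * 9 mod 47 = 1^2 * 9 = 1*9 = 9
  bit 1 = 0: r = r^2 mod 47 = 9^2 = 34
  bit 2 = 0: r = r^2 mod 47 = 34^2 = 28
  bit 3 = 0: r = r^2 mod 47 = 28^2 = 32
  bit 4 = 1: r = r^2 * 9 mod 47 = 32^2 * 9 = 37*9 = 4
  bit 5 = 1: r = r^2 * 9 mod 47 = 4^2 * 9 = 16*9 = 3
  -> s = B^a = 3

Answer: 44 9 3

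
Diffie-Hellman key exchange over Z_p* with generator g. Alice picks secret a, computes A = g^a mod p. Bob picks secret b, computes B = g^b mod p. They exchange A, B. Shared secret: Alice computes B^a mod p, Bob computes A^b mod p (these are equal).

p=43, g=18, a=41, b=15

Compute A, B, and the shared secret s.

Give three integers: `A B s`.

Answer: 12 22 2

Derivation:
A = 18^41 mod 43  (bits of 41 = 101001)
  bit 0 = 1: r = r^2 * 18 mod 43 = 1^2 * 18 = 1*18 = 18
  bit 1 = 0: r = r^2 mod 43 = 18^2 = 23
  bit 2 = 1: r = r^2 * 18 mod 43 = 23^2 * 18 = 13*18 = 19
  bit 3 = 0: r = r^2 mod 43 = 19^2 = 17
  bit 4 = 0: r = r^2 mod 43 = 17^2 = 31
  bit 5 = 1: r = r^2 * 18 mod 43 = 31^2 * 18 = 15*18 = 12
  -> A = 12
B = 18^15 mod 43  (bits of 15 = 1111)
  bit 0 = 1: r = r^2 * 18 mod 43 = 1^2 * 18 = 1*18 = 18
  bit 1 = 1: r = r^2 * 18 mod 43 = 18^2 * 18 = 23*18 = 27
  bit 2 = 1: r = r^2 * 18 mod 43 = 27^2 * 18 = 41*18 = 7
  bit 3 = 1: r = r^2 * 18 mod 43 = 7^2 * 18 = 6*18 = 22
  -> B = 22
s = B^a = 22^41 mod 43  (bits of 41 = 101001)
  bit 0 = 1: r = r^2 * 22 mod 43 = 1^2 * 22 = 1*22 = 22
  bit 1 = 0: r = r^2 mod 43 = 22^2 = 11
  bit 2 = 1: r = r^2 * 22 mod 43 = 11^2 * 22 = 35*22 = 39
  bit 3 = 0: r = r^2 mod 43 = 39^2 = 16
  bit 4 = 0: r = r^2 mod 43 = 16^2 = 41
  bit 5 = 1: r = r^2 * 22 mod 43 = 41^2 * 22 = 4*22 = 2
  -> s = B^a = 2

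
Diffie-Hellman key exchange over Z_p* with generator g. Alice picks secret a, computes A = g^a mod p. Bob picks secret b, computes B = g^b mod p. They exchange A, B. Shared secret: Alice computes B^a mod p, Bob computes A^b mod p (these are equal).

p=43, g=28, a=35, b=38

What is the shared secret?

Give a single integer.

A = 28^35 mod 43  (bits of 35 = 100011)
  bit 0 = 1: r = r^2 * 28 mod 43 = 1^2 * 28 = 1*28 = 28
  bit 1 = 0: r = r^2 mod 43 = 28^2 = 10
  bit 2 = 0: r = r^2 mod 43 = 10^2 = 14
  bit 3 = 0: r = r^2 mod 43 = 14^2 = 24
  bit 4 = 1: r = r^2 * 28 mod 43 = 24^2 * 28 = 17*28 = 3
  bit 5 = 1: r = r^2 * 28 mod 43 = 3^2 * 28 = 9*28 = 37
  -> A = 37
B = 28^38 mod 43  (bits of 38 = 100110)
  bit 0 = 1: r = r^2 * 28 mod 43 = 1^2 * 28 = 1*28 = 28
  bit 1 = 0: r = r^2 mod 43 = 28^2 = 10
  bit 2 = 0: r = r^2 mod 43 = 10^2 = 14
  bit 3 = 1: r = r^2 * 28 mod 43 = 14^2 * 28 = 24*28 = 27
  bit 4 = 1: r = r^2 * 28 mod 43 = 27^2 * 28 = 41*28 = 30
  bit 5 = 0: r = r^2 mod 43 = 30^2 = 40
  -> B = 40
s = B^a = 40^35 mod 43  (bits of 35 = 100011)
  bit 0 = 1: r = r^2 * 40 mod 43 = 1^2 * 40 = 1*40 = 40
  bit 1 = 0: r = r^2 mod 43 = 40^2 = 9
  bit 2 = 0: r = r^2 mod 43 = 9^2 = 38
  bit 3 = 0: r = r^2 mod 43 = 38^2 = 25
  bit 4 = 1: r = r^2 * 40 mod 43 = 25^2 * 40 = 23*40 = 17
  bit 5 = 1: r = r^2 * 40 mod 43 = 17^2 * 40 = 31*40 = 36
  -> s = B^a = 36

Answer: 36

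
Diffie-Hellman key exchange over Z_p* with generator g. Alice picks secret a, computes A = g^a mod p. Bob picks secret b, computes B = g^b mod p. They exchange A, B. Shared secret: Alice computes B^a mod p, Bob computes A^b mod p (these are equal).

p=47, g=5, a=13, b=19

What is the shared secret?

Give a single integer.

A = 5^13 mod 47  (bits of 13 = 1101)
  bit 0 = 1: r = r^2 * 5 mod 47 = 1^2 * 5 = 1*5 = 5
  bit 1 = 1: r = r^2 * 5 mod 47 = 5^2 * 5 = 25*5 = 31
  bit 2 = 0: r = r^2 mod 47 = 31^2 = 21
  bit 3 = 1: r = r^2 * 5 mod 47 = 21^2 * 5 = 18*5 = 43
  -> A = 43
B = 5^19 mod 47  (bits of 19 = 10011)
  bit 0 = 1: r = r^2 * 5 mod 47 = 1^2 * 5 = 1*5 = 5
  bit 1 = 0: r = r^2 mod 47 = 5^2 = 25
  bit 2 = 0: r = r^2 mod 47 = 25^2 = 14
  bit 3 = 1: r = r^2 * 5 mod 47 = 14^2 * 5 = 8*5 = 40
  bit 4 = 1: r = r^2 * 5 mod 47 = 40^2 * 5 = 2*5 = 10
  -> B = 10
s = B^a = 10^13 mod 47  (bits of 13 = 1101)
  bit 0 = 1: r = r^2 * 10 mod 47 = 1^2 * 10 = 1*10 = 10
  bit 1 = 1: r = r^2 * 10 mod 47 = 10^2 * 10 = 6*10 = 13
  bit 2 = 0: r = r^2 mod 47 = 13^2 = 28
  bit 3 = 1: r = r^2 * 10 mod 47 = 28^2 * 10 = 32*10 = 38
  -> s = B^a = 38

Answer: 38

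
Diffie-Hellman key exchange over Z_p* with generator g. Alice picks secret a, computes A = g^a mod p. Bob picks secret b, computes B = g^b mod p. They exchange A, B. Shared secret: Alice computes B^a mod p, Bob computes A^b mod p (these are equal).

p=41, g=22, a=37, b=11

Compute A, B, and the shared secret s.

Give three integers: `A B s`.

A = 22^37 mod 41  (bits of 37 = 100101)
  bit 0 = 1: r = r^2 * 22 mod 41 = 1^2 * 22 = 1*22 = 22
  bit 1 = 0: r = r^2 mod 41 = 22^2 = 33
  bit 2 = 0: r = r^2 mod 41 = 33^2 = 23
  bit 3 = 1: r = r^2 * 22 mod 41 = 23^2 * 22 = 37*22 = 35
  bit 4 = 0: r = r^2 mod 41 = 35^2 = 36
  bit 5 = 1: r = r^2 * 22 mod 41 = 36^2 * 22 = 25*22 = 17
  -> A = 17
B = 22^11 mod 41  (bits of 11 = 1011)
  bit 0 = 1: r = r^2 * 22 mod 41 = 1^2 * 22 = 1*22 = 22
  bit 1 = 0: r = r^2 mod 41 = 22^2 = 33
  bit 2 = 1: r = r^2 * 22 mod 41 = 33^2 * 22 = 23*22 = 14
  bit 3 = 1: r = r^2 * 22 mod 41 = 14^2 * 22 = 32*22 = 7
  -> B = 7
s = B^a = 7^37 mod 41  (bits of 37 = 100101)
  bit 0 = 1: r = r^2 * 7 mod 41 = 1^2 * 7 = 1*7 = 7
  bit 1 = 0: r = r^2 mod 41 = 7^2 = 8
  bit 2 = 0: r = r^2 mod 41 = 8^2 = 23
  bit 3 = 1: r = r^2 * 7 mod 41 = 23^2 * 7 = 37*7 = 13
  bit 4 = 0: r = r^2 mod 41 = 13^2 = 5
  bit 5 = 1: r = r^2 * 7 mod 41 = 5^2 * 7 = 25*7 = 11
  -> s = B^a = 11

Answer: 17 7 11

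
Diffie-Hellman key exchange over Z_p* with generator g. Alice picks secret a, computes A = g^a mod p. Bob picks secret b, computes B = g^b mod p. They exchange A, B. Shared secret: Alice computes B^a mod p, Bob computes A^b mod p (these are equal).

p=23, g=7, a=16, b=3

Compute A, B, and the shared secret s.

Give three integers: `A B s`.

A = 7^16 mod 23  (bits of 16 = 10000)
  bit 0 = 1: r = r^2 * 7 mod 23 = 1^2 * 7 = 1*7 = 7
  bit 1 = 0: r = r^2 mod 23 = 7^2 = 3
  bit 2 = 0: r = r^2 mod 23 = 3^2 = 9
  bit 3 = 0: r = r^2 mod 23 = 9^2 = 12
  bit 4 = 0: r = r^2 mod 23 = 12^2 = 6
  -> A = 6
B = 7^3 mod 23  (bits of 3 = 11)
  bit 0 = 1: r = r^2 * 7 mod 23 = 1^2 * 7 = 1*7 = 7
  bit 1 = 1: r = r^2 * 7 mod 23 = 7^2 * 7 = 3*7 = 21
  -> B = 21
s = B^a = 21^16 mod 23  (bits of 16 = 10000)
  bit 0 = 1: r = r^2 * 21 mod 23 = 1^2 * 21 = 1*21 = 21
  bit 1 = 0: r = r^2 mod 23 = 21^2 = 4
  bit 2 = 0: r = r^2 mod 23 = 4^2 = 16
  bit 3 = 0: r = r^2 mod 23 = 16^2 = 3
  bit 4 = 0: r = r^2 mod 23 = 3^2 = 9
  -> s = B^a = 9

Answer: 6 21 9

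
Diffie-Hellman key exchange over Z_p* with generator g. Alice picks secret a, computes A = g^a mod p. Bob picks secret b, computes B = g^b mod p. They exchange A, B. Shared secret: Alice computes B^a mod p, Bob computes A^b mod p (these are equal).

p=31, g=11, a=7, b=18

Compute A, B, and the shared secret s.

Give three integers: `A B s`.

A = 11^7 mod 31  (bits of 7 = 111)
  bit 0 = 1: r = r^2 * 11 mod 31 = 1^2 * 11 = 1*11 = 11
  bit 1 = 1: r = r^2 * 11 mod 31 = 11^2 * 11 = 28*11 = 29
  bit 2 = 1: r = r^2 * 11 mod 31 = 29^2 * 11 = 4*11 = 13
  -> A = 13
B = 11^18 mod 31  (bits of 18 = 10010)
  bit 0 = 1: r = r^2 * 11 mod 31 = 1^2 * 11 = 1*11 = 11
  bit 1 = 0: r = r^2 mod 31 = 11^2 = 28
  bit 2 = 0: r = r^2 mod 31 = 28^2 = 9
  bit 3 = 1: r = r^2 * 11 mod 31 = 9^2 * 11 = 19*11 = 23
  bit 4 = 0: r = r^2 mod 31 = 23^2 = 2
  -> B = 2
s = B^a = 2^7 mod 31  (bits of 7 = 111)
  bit 0 = 1: r = r^2 * 2 mod 31 = 1^2 * 2 = 1*2 = 2
  bit 1 = 1: r = r^2 * 2 mod 31 = 2^2 * 2 = 4*2 = 8
  bit 2 = 1: r = r^2 * 2 mod 31 = 8^2 * 2 = 2*2 = 4
  -> s = B^a = 4

Answer: 13 2 4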